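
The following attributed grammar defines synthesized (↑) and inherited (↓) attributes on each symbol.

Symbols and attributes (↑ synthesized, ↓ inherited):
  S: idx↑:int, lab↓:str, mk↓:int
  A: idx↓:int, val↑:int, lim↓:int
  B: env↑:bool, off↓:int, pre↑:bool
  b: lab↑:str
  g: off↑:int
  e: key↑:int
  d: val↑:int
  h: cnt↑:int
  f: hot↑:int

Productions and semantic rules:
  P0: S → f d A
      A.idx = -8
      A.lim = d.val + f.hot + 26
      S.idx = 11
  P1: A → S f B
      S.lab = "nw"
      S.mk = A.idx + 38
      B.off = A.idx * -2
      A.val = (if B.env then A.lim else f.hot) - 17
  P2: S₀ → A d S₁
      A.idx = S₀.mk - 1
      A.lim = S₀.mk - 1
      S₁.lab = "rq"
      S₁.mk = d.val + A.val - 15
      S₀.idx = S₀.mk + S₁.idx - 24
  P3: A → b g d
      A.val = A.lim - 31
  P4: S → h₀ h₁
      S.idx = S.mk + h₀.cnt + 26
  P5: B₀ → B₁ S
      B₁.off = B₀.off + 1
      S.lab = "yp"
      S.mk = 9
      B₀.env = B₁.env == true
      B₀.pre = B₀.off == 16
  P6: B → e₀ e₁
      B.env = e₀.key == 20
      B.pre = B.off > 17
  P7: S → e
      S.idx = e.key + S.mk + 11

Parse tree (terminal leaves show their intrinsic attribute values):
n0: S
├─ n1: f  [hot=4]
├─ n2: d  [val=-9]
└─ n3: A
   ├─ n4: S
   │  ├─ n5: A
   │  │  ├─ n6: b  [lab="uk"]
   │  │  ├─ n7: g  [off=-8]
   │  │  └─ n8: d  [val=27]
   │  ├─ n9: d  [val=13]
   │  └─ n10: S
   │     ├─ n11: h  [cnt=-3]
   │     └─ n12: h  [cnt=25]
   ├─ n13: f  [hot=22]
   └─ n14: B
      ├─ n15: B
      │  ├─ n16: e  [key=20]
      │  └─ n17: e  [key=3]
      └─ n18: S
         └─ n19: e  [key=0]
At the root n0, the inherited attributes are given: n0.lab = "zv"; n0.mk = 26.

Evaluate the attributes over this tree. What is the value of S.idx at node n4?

1. n0.lab = "zv"  [given at root]
2. n0.mk = 26  [given at root]
3. n1.hot = 4  [terminal]
4. n2.val = -9  [terminal]
5. n3.idx = -8  [-8]
6. n3.lim = 21  [d.val + f.hot + 26]
7. n4.lab = "nw"  ["nw"]
8. n4.mk = 30  [A.idx + 38]
9. n5.idx = 29  [S₀.mk - 1]
10. n5.lim = 29  [S₀.mk - 1]
11. n6.lab = "uk"  [terminal]
12. n7.off = -8  [terminal]
13. n8.val = 27  [terminal]
14. n5.val = -2  [A.lim - 31]
15. n9.val = 13  [terminal]
16. n10.lab = "rq"  ["rq"]
17. n10.mk = -4  [d.val + A.val - 15]
18. n11.cnt = -3  [terminal]
19. n12.cnt = 25  [terminal]
20. n10.idx = 19  [S.mk + h₀.cnt + 26]
21. n4.idx = 25  [S₀.mk + S₁.idx - 24]
22. n13.hot = 22  [terminal]
23. n14.off = 16  [A.idx * -2]
24. n15.off = 17  [B₀.off + 1]
25. n16.key = 20  [terminal]
26. n17.key = 3  [terminal]
27. n15.env = true  [e₀.key == 20]
28. n15.pre = false  [B.off > 17]
29. n18.lab = "yp"  ["yp"]
30. n18.mk = 9  [9]
31. n19.key = 0  [terminal]
32. n18.idx = 20  [e.key + S.mk + 11]
33. n14.env = true  [B₁.env == true]
34. n14.pre = true  [B₀.off == 16]
35. n3.val = 4  [(if B.env then A.lim else f.hot) - 17]
36. n0.idx = 11  [11]

25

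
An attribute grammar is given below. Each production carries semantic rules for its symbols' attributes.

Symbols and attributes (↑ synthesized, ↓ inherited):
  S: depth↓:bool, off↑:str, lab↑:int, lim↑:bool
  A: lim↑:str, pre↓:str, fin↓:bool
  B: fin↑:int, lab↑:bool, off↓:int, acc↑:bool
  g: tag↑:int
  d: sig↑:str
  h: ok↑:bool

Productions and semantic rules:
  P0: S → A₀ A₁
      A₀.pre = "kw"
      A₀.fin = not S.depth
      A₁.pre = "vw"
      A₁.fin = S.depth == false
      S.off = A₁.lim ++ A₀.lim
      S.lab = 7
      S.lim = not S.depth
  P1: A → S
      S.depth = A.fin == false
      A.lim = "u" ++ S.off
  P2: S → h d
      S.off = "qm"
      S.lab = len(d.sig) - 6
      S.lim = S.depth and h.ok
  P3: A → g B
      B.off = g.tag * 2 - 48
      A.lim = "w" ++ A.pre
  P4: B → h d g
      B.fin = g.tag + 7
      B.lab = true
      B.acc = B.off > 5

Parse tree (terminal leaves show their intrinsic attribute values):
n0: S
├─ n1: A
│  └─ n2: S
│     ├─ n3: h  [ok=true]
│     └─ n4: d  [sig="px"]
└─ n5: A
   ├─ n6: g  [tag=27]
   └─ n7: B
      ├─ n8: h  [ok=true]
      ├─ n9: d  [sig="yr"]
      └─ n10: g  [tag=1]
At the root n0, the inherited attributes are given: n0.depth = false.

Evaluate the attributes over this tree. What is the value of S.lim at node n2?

false

1. n0.depth = false  [given at root]
2. n1.pre = "kw"  ["kw"]
3. n1.fin = true  [not S.depth]
4. n2.depth = false  [A.fin == false]
5. n3.ok = true  [terminal]
6. n4.sig = "px"  [terminal]
7. n2.off = "qm"  ["qm"]
8. n2.lab = -4  [len(d.sig) - 6]
9. n2.lim = false  [S.depth and h.ok]
10. n1.lim = "uqm"  ["u" ++ S.off]
11. n5.pre = "vw"  ["vw"]
12. n5.fin = true  [S.depth == false]
13. n6.tag = 27  [terminal]
14. n7.off = 6  [g.tag * 2 - 48]
15. n8.ok = true  [terminal]
16. n9.sig = "yr"  [terminal]
17. n10.tag = 1  [terminal]
18. n7.fin = 8  [g.tag + 7]
19. n7.lab = true  [true]
20. n7.acc = true  [B.off > 5]
21. n5.lim = "wvw"  ["w" ++ A.pre]
22. n0.off = "wvwuqm"  [A₁.lim ++ A₀.lim]
23. n0.lab = 7  [7]
24. n0.lim = true  [not S.depth]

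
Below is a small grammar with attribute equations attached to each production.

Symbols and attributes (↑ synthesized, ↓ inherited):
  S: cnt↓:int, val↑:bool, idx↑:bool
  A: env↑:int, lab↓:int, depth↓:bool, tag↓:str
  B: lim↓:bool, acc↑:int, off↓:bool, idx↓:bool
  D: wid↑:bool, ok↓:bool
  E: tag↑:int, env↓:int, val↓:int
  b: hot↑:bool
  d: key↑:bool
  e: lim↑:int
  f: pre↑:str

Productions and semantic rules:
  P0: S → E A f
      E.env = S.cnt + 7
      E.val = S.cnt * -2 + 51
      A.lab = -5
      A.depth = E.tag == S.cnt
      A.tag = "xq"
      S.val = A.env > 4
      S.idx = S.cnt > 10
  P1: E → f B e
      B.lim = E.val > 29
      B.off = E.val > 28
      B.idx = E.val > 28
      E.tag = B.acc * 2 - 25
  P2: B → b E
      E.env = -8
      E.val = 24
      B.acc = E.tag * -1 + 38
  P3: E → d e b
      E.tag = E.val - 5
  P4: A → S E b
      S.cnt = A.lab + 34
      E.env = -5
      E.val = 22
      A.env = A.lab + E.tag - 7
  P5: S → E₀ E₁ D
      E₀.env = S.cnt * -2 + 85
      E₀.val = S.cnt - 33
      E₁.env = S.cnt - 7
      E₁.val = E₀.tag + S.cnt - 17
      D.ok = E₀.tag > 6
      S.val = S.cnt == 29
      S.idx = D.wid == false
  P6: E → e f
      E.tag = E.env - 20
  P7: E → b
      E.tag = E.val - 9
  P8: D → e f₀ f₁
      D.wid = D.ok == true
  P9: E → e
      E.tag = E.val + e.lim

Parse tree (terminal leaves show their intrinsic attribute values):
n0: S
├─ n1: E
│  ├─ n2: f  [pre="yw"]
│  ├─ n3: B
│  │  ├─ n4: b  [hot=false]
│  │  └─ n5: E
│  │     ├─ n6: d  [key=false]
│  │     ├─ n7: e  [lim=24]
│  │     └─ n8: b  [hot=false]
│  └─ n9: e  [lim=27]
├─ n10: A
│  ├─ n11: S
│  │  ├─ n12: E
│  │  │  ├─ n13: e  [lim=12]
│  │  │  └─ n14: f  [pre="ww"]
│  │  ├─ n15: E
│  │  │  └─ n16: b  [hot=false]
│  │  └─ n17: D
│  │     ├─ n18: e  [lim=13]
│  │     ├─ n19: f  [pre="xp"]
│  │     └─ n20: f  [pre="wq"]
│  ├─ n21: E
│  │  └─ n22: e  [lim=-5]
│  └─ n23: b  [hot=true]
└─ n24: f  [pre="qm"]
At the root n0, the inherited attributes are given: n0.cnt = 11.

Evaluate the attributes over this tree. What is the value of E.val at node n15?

19

1. n0.cnt = 11  [given at root]
2. n1.env = 18  [S.cnt + 7]
3. n1.val = 29  [S.cnt * -2 + 51]
4. n2.pre = "yw"  [terminal]
5. n3.lim = false  [E.val > 29]
6. n3.off = true  [E.val > 28]
7. n3.idx = true  [E.val > 28]
8. n4.hot = false  [terminal]
9. n5.env = -8  [-8]
10. n5.val = 24  [24]
11. n6.key = false  [terminal]
12. n7.lim = 24  [terminal]
13. n8.hot = false  [terminal]
14. n5.tag = 19  [E.val - 5]
15. n3.acc = 19  [E.tag * -1 + 38]
16. n9.lim = 27  [terminal]
17. n1.tag = 13  [B.acc * 2 - 25]
18. n10.lab = -5  [-5]
19. n10.depth = false  [E.tag == S.cnt]
20. n10.tag = "xq"  ["xq"]
21. n11.cnt = 29  [A.lab + 34]
22. n12.env = 27  [S.cnt * -2 + 85]
23. n12.val = -4  [S.cnt - 33]
24. n13.lim = 12  [terminal]
25. n14.pre = "ww"  [terminal]
26. n12.tag = 7  [E.env - 20]
27. n15.env = 22  [S.cnt - 7]
28. n15.val = 19  [E₀.tag + S.cnt - 17]
29. n16.hot = false  [terminal]
30. n15.tag = 10  [E.val - 9]
31. n17.ok = true  [E₀.tag > 6]
32. n18.lim = 13  [terminal]
33. n19.pre = "xp"  [terminal]
34. n20.pre = "wq"  [terminal]
35. n17.wid = true  [D.ok == true]
36. n11.val = true  [S.cnt == 29]
37. n11.idx = false  [D.wid == false]
38. n21.env = -5  [-5]
39. n21.val = 22  [22]
40. n22.lim = -5  [terminal]
41. n21.tag = 17  [E.val + e.lim]
42. n23.hot = true  [terminal]
43. n10.env = 5  [A.lab + E.tag - 7]
44. n24.pre = "qm"  [terminal]
45. n0.val = true  [A.env > 4]
46. n0.idx = true  [S.cnt > 10]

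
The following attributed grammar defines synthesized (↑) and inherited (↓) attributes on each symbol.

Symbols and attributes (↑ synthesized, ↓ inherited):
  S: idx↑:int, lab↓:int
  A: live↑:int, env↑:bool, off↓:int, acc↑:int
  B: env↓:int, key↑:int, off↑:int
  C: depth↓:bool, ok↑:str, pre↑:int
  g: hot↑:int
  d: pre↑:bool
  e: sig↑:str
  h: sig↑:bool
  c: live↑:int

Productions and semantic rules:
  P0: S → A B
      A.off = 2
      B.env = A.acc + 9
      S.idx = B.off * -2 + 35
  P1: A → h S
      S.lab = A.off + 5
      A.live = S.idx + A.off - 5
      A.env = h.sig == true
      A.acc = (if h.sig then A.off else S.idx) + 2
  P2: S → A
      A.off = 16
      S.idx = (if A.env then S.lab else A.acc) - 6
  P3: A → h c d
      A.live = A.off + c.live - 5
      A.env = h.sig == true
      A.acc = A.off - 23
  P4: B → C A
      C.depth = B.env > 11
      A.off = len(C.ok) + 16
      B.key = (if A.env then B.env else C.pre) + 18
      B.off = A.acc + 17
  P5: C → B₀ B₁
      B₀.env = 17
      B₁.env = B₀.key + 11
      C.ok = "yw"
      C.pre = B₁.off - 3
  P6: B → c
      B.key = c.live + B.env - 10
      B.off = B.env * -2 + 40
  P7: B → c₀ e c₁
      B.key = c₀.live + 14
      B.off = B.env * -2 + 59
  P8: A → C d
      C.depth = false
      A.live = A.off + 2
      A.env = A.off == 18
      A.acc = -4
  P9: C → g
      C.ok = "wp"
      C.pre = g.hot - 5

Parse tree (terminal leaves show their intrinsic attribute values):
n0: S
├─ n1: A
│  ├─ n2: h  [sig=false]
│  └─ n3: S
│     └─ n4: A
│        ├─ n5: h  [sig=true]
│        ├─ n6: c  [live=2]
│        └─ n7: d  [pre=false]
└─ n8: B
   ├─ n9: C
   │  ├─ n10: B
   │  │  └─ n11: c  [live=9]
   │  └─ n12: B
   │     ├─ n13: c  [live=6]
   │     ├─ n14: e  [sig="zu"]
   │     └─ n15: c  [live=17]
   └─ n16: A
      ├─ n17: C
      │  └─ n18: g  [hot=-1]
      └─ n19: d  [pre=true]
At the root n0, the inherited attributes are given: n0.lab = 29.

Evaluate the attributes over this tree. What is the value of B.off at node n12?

1. n0.lab = 29  [given at root]
2. n1.off = 2  [2]
3. n2.sig = false  [terminal]
4. n3.lab = 7  [A.off + 5]
5. n4.off = 16  [16]
6. n5.sig = true  [terminal]
7. n6.live = 2  [terminal]
8. n7.pre = false  [terminal]
9. n4.live = 13  [A.off + c.live - 5]
10. n4.env = true  [h.sig == true]
11. n4.acc = -7  [A.off - 23]
12. n3.idx = 1  [(if A.env then S.lab else A.acc) - 6]
13. n1.live = -2  [S.idx + A.off - 5]
14. n1.env = false  [h.sig == true]
15. n1.acc = 3  [(if h.sig then A.off else S.idx) + 2]
16. n8.env = 12  [A.acc + 9]
17. n9.depth = true  [B.env > 11]
18. n10.env = 17  [17]
19. n11.live = 9  [terminal]
20. n10.key = 16  [c.live + B.env - 10]
21. n10.off = 6  [B.env * -2 + 40]
22. n12.env = 27  [B₀.key + 11]
23. n13.live = 6  [terminal]
24. n14.sig = "zu"  [terminal]
25. n15.live = 17  [terminal]
26. n12.key = 20  [c₀.live + 14]
27. n12.off = 5  [B.env * -2 + 59]
28. n9.ok = "yw"  ["yw"]
29. n9.pre = 2  [B₁.off - 3]
30. n16.off = 18  [len(C.ok) + 16]
31. n17.depth = false  [false]
32. n18.hot = -1  [terminal]
33. n17.ok = "wp"  ["wp"]
34. n17.pre = -6  [g.hot - 5]
35. n19.pre = true  [terminal]
36. n16.live = 20  [A.off + 2]
37. n16.env = true  [A.off == 18]
38. n16.acc = -4  [-4]
39. n8.key = 30  [(if A.env then B.env else C.pre) + 18]
40. n8.off = 13  [A.acc + 17]
41. n0.idx = 9  [B.off * -2 + 35]

5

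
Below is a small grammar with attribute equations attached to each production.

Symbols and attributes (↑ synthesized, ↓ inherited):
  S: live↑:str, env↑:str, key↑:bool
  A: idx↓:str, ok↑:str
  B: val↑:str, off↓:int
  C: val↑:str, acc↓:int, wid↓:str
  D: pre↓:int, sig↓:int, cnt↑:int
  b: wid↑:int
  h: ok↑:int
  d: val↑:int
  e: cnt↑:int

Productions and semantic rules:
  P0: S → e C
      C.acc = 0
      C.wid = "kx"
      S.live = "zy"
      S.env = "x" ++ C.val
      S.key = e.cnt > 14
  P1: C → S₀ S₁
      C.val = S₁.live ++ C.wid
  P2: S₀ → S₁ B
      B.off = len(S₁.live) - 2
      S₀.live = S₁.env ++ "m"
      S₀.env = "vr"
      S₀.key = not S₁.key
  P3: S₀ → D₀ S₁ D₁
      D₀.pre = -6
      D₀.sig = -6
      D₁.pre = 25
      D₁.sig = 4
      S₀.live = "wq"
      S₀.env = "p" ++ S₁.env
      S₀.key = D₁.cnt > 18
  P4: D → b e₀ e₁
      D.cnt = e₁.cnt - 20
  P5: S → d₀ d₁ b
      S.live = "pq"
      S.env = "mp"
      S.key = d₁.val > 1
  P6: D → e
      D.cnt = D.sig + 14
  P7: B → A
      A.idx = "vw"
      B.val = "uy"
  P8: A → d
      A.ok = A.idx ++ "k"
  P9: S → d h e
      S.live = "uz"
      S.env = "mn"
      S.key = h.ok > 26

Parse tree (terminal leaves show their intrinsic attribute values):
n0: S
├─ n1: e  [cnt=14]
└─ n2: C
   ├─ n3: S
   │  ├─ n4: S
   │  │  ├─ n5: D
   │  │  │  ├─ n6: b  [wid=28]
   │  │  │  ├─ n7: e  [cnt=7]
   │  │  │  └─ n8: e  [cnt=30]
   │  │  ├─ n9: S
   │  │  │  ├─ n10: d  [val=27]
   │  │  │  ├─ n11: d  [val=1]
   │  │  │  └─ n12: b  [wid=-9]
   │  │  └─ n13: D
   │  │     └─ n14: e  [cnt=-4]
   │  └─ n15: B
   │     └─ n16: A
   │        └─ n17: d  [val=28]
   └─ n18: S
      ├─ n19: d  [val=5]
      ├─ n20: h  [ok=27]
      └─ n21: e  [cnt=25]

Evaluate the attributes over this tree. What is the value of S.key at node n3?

1. n1.cnt = 14  [terminal]
2. n2.acc = 0  [0]
3. n2.wid = "kx"  ["kx"]
4. n5.pre = -6  [-6]
5. n5.sig = -6  [-6]
6. n6.wid = 28  [terminal]
7. n7.cnt = 7  [terminal]
8. n8.cnt = 30  [terminal]
9. n5.cnt = 10  [e₁.cnt - 20]
10. n10.val = 27  [terminal]
11. n11.val = 1  [terminal]
12. n12.wid = -9  [terminal]
13. n9.live = "pq"  ["pq"]
14. n9.env = "mp"  ["mp"]
15. n9.key = false  [d₁.val > 1]
16. n13.pre = 25  [25]
17. n13.sig = 4  [4]
18. n14.cnt = -4  [terminal]
19. n13.cnt = 18  [D.sig + 14]
20. n4.live = "wq"  ["wq"]
21. n4.env = "pmp"  ["p" ++ S₁.env]
22. n4.key = false  [D₁.cnt > 18]
23. n15.off = 0  [len(S₁.live) - 2]
24. n16.idx = "vw"  ["vw"]
25. n17.val = 28  [terminal]
26. n16.ok = "vwk"  [A.idx ++ "k"]
27. n15.val = "uy"  ["uy"]
28. n3.live = "pmpm"  [S₁.env ++ "m"]
29. n3.env = "vr"  ["vr"]
30. n3.key = true  [not S₁.key]
31. n19.val = 5  [terminal]
32. n20.ok = 27  [terminal]
33. n21.cnt = 25  [terminal]
34. n18.live = "uz"  ["uz"]
35. n18.env = "mn"  ["mn"]
36. n18.key = true  [h.ok > 26]
37. n2.val = "uzkx"  [S₁.live ++ C.wid]
38. n0.live = "zy"  ["zy"]
39. n0.env = "xuzkx"  ["x" ++ C.val]
40. n0.key = false  [e.cnt > 14]

true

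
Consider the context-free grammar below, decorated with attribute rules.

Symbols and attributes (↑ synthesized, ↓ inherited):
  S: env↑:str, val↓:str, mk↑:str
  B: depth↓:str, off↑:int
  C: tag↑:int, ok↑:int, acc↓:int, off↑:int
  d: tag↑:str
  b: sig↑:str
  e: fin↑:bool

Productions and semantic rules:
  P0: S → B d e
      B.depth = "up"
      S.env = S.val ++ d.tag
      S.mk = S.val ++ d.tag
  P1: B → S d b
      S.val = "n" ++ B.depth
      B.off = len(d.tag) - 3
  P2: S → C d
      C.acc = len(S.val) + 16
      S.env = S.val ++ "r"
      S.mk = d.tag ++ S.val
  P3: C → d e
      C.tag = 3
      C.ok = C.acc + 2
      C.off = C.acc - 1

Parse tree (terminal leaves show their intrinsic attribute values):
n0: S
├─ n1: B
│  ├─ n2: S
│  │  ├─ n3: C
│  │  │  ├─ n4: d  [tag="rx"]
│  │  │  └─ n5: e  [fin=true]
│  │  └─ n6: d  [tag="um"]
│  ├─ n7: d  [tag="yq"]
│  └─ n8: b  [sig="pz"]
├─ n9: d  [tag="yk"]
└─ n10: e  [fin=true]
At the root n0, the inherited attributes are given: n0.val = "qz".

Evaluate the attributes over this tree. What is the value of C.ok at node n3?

21

1. n0.val = "qz"  [given at root]
2. n1.depth = "up"  ["up"]
3. n2.val = "nup"  ["n" ++ B.depth]
4. n3.acc = 19  [len(S.val) + 16]
5. n4.tag = "rx"  [terminal]
6. n5.fin = true  [terminal]
7. n3.tag = 3  [3]
8. n3.ok = 21  [C.acc + 2]
9. n3.off = 18  [C.acc - 1]
10. n6.tag = "um"  [terminal]
11. n2.env = "nupr"  [S.val ++ "r"]
12. n2.mk = "umnup"  [d.tag ++ S.val]
13. n7.tag = "yq"  [terminal]
14. n8.sig = "pz"  [terminal]
15. n1.off = -1  [len(d.tag) - 3]
16. n9.tag = "yk"  [terminal]
17. n10.fin = true  [terminal]
18. n0.env = "qzyk"  [S.val ++ d.tag]
19. n0.mk = "qzyk"  [S.val ++ d.tag]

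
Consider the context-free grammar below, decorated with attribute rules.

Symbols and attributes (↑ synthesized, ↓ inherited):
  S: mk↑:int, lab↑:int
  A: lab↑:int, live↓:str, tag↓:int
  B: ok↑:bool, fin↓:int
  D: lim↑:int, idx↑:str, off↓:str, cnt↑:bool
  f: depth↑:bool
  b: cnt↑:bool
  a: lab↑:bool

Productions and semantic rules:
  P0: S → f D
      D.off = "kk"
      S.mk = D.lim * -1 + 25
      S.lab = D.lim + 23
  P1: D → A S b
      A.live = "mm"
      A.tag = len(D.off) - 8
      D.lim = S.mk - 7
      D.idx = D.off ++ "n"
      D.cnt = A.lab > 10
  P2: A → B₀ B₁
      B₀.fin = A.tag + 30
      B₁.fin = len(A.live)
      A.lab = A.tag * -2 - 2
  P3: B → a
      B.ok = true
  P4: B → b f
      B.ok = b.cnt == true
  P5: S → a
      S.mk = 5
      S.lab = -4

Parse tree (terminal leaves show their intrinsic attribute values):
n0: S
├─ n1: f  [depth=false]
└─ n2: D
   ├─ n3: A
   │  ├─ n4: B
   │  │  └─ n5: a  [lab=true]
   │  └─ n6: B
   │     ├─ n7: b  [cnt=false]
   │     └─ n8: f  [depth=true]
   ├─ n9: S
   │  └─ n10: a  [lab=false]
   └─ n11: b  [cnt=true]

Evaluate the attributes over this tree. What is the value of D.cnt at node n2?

false

1. n1.depth = false  [terminal]
2. n2.off = "kk"  ["kk"]
3. n3.live = "mm"  ["mm"]
4. n3.tag = -6  [len(D.off) - 8]
5. n4.fin = 24  [A.tag + 30]
6. n5.lab = true  [terminal]
7. n4.ok = true  [true]
8. n6.fin = 2  [len(A.live)]
9. n7.cnt = false  [terminal]
10. n8.depth = true  [terminal]
11. n6.ok = false  [b.cnt == true]
12. n3.lab = 10  [A.tag * -2 - 2]
13. n10.lab = false  [terminal]
14. n9.mk = 5  [5]
15. n9.lab = -4  [-4]
16. n11.cnt = true  [terminal]
17. n2.lim = -2  [S.mk - 7]
18. n2.idx = "kkn"  [D.off ++ "n"]
19. n2.cnt = false  [A.lab > 10]
20. n0.mk = 27  [D.lim * -1 + 25]
21. n0.lab = 21  [D.lim + 23]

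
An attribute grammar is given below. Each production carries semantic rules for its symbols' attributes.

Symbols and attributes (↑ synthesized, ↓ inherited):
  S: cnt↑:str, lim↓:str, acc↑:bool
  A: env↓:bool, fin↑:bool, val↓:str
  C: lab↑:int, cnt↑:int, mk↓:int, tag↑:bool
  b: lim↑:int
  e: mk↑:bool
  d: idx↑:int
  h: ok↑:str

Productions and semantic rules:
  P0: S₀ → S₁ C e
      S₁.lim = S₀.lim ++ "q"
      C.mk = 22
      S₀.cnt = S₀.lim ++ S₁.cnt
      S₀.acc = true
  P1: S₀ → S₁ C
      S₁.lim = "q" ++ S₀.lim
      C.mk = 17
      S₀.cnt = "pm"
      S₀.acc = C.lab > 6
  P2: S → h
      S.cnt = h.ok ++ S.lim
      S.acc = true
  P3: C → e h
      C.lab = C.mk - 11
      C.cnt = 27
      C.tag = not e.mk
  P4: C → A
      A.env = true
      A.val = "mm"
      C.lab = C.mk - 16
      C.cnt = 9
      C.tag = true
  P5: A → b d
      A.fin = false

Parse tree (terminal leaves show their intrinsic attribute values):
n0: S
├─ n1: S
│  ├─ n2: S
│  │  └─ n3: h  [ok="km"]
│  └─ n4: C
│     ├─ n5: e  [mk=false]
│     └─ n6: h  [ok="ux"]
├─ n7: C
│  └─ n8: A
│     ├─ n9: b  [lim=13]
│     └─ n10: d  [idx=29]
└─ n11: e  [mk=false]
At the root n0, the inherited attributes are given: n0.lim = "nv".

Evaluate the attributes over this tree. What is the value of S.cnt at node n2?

"kmqnvq"

1. n0.lim = "nv"  [given at root]
2. n1.lim = "nvq"  [S₀.lim ++ "q"]
3. n2.lim = "qnvq"  ["q" ++ S₀.lim]
4. n3.ok = "km"  [terminal]
5. n2.cnt = "kmqnvq"  [h.ok ++ S.lim]
6. n2.acc = true  [true]
7. n4.mk = 17  [17]
8. n5.mk = false  [terminal]
9. n6.ok = "ux"  [terminal]
10. n4.lab = 6  [C.mk - 11]
11. n4.cnt = 27  [27]
12. n4.tag = true  [not e.mk]
13. n1.cnt = "pm"  ["pm"]
14. n1.acc = false  [C.lab > 6]
15. n7.mk = 22  [22]
16. n8.env = true  [true]
17. n8.val = "mm"  ["mm"]
18. n9.lim = 13  [terminal]
19. n10.idx = 29  [terminal]
20. n8.fin = false  [false]
21. n7.lab = 6  [C.mk - 16]
22. n7.cnt = 9  [9]
23. n7.tag = true  [true]
24. n11.mk = false  [terminal]
25. n0.cnt = "nvpm"  [S₀.lim ++ S₁.cnt]
26. n0.acc = true  [true]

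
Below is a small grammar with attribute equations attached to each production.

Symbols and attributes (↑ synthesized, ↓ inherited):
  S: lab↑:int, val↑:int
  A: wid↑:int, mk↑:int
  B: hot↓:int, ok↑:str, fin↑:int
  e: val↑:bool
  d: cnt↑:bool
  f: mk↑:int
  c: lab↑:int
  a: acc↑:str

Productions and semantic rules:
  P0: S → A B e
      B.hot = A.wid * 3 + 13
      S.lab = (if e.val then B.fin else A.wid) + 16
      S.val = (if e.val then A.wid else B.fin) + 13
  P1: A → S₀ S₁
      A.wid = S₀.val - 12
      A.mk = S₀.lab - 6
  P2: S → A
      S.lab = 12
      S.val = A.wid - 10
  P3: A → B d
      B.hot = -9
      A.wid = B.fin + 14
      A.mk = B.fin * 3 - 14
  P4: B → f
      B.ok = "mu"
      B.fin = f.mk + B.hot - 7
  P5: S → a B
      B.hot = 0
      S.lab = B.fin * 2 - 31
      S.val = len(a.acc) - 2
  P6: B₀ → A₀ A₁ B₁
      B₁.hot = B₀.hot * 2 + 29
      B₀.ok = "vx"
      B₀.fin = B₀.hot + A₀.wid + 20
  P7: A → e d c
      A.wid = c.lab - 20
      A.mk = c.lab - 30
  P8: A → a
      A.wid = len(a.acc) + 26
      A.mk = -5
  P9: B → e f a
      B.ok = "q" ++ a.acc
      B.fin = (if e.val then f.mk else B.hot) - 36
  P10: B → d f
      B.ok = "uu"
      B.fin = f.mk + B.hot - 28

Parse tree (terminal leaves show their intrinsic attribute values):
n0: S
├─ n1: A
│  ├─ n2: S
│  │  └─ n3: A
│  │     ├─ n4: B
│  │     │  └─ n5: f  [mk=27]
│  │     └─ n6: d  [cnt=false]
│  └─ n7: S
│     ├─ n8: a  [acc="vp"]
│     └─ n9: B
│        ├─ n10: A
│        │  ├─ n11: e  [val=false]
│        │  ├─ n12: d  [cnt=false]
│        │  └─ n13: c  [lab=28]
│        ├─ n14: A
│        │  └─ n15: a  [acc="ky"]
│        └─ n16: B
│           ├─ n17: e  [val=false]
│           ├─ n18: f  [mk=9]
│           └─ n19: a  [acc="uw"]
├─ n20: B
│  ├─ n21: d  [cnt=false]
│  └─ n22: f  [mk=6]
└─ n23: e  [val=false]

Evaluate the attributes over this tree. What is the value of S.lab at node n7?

25

1. n4.hot = -9  [-9]
2. n5.mk = 27  [terminal]
3. n4.ok = "mu"  ["mu"]
4. n4.fin = 11  [f.mk + B.hot - 7]
5. n6.cnt = false  [terminal]
6. n3.wid = 25  [B.fin + 14]
7. n3.mk = 19  [B.fin * 3 - 14]
8. n2.lab = 12  [12]
9. n2.val = 15  [A.wid - 10]
10. n8.acc = "vp"  [terminal]
11. n9.hot = 0  [0]
12. n11.val = false  [terminal]
13. n12.cnt = false  [terminal]
14. n13.lab = 28  [terminal]
15. n10.wid = 8  [c.lab - 20]
16. n10.mk = -2  [c.lab - 30]
17. n15.acc = "ky"  [terminal]
18. n14.wid = 28  [len(a.acc) + 26]
19. n14.mk = -5  [-5]
20. n16.hot = 29  [B₀.hot * 2 + 29]
21. n17.val = false  [terminal]
22. n18.mk = 9  [terminal]
23. n19.acc = "uw"  [terminal]
24. n16.ok = "quw"  ["q" ++ a.acc]
25. n16.fin = -7  [(if e.val then f.mk else B.hot) - 36]
26. n9.ok = "vx"  ["vx"]
27. n9.fin = 28  [B₀.hot + A₀.wid + 20]
28. n7.lab = 25  [B.fin * 2 - 31]
29. n7.val = 0  [len(a.acc) - 2]
30. n1.wid = 3  [S₀.val - 12]
31. n1.mk = 6  [S₀.lab - 6]
32. n20.hot = 22  [A.wid * 3 + 13]
33. n21.cnt = false  [terminal]
34. n22.mk = 6  [terminal]
35. n20.ok = "uu"  ["uu"]
36. n20.fin = 0  [f.mk + B.hot - 28]
37. n23.val = false  [terminal]
38. n0.lab = 19  [(if e.val then B.fin else A.wid) + 16]
39. n0.val = 13  [(if e.val then A.wid else B.fin) + 13]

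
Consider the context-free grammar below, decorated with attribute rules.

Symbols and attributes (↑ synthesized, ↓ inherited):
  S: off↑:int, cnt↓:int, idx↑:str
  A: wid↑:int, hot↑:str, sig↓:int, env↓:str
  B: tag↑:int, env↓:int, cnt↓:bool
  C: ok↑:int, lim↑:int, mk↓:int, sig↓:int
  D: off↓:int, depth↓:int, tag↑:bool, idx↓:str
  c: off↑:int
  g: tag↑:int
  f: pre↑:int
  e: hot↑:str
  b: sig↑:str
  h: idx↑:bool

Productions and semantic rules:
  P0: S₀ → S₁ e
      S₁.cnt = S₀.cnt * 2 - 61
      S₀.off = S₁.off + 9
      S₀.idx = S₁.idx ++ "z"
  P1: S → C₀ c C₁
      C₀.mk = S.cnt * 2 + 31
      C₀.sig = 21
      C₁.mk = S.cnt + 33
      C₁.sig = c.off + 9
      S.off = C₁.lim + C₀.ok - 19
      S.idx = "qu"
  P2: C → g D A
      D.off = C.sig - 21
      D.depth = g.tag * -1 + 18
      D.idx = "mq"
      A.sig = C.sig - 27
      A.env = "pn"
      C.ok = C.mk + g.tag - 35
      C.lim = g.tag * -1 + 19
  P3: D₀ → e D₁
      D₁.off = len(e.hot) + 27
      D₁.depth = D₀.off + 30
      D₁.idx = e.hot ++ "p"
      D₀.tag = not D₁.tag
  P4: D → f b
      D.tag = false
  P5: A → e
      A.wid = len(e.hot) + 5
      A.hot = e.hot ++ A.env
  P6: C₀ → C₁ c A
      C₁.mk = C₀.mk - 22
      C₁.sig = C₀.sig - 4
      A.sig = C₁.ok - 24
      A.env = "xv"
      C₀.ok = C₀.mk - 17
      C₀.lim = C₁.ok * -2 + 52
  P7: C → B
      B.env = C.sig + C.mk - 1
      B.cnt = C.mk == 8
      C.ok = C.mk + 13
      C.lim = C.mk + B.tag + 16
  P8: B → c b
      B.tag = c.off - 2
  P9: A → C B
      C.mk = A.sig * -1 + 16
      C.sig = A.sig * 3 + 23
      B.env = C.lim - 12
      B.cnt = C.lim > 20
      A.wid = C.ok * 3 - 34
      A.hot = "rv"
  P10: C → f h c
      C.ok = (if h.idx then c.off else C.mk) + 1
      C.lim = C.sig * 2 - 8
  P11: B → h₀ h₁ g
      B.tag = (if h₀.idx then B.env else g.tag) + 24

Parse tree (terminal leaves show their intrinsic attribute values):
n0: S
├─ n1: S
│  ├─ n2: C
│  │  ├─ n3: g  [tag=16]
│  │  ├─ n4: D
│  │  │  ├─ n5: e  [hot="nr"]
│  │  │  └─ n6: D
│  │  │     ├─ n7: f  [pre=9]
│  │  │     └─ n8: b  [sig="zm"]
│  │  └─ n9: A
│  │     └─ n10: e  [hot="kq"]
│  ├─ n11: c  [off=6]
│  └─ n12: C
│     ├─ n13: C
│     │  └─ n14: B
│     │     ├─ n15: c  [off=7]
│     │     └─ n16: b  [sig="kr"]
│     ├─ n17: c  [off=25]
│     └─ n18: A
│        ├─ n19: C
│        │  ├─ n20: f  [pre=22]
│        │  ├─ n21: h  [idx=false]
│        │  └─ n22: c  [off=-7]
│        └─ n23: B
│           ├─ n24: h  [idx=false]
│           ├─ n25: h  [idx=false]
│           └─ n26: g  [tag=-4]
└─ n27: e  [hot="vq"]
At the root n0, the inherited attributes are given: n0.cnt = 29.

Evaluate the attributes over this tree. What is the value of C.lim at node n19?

1. n0.cnt = 29  [given at root]
2. n1.cnt = -3  [S₀.cnt * 2 - 61]
3. n2.mk = 25  [S.cnt * 2 + 31]
4. n2.sig = 21  [21]
5. n3.tag = 16  [terminal]
6. n4.off = 0  [C.sig - 21]
7. n4.depth = 2  [g.tag * -1 + 18]
8. n4.idx = "mq"  ["mq"]
9. n5.hot = "nr"  [terminal]
10. n6.off = 29  [len(e.hot) + 27]
11. n6.depth = 30  [D₀.off + 30]
12. n6.idx = "nrp"  [e.hot ++ "p"]
13. n7.pre = 9  [terminal]
14. n8.sig = "zm"  [terminal]
15. n6.tag = false  [false]
16. n4.tag = true  [not D₁.tag]
17. n9.sig = -6  [C.sig - 27]
18. n9.env = "pn"  ["pn"]
19. n10.hot = "kq"  [terminal]
20. n9.wid = 7  [len(e.hot) + 5]
21. n9.hot = "kqpn"  [e.hot ++ A.env]
22. n2.ok = 6  [C.mk + g.tag - 35]
23. n2.lim = 3  [g.tag * -1 + 19]
24. n11.off = 6  [terminal]
25. n12.mk = 30  [S.cnt + 33]
26. n12.sig = 15  [c.off + 9]
27. n13.mk = 8  [C₀.mk - 22]
28. n13.sig = 11  [C₀.sig - 4]
29. n14.env = 18  [C.sig + C.mk - 1]
30. n14.cnt = true  [C.mk == 8]
31. n15.off = 7  [terminal]
32. n16.sig = "kr"  [terminal]
33. n14.tag = 5  [c.off - 2]
34. n13.ok = 21  [C.mk + 13]
35. n13.lim = 29  [C.mk + B.tag + 16]
36. n17.off = 25  [terminal]
37. n18.sig = -3  [C₁.ok - 24]
38. n18.env = "xv"  ["xv"]
39. n19.mk = 19  [A.sig * -1 + 16]
40. n19.sig = 14  [A.sig * 3 + 23]
41. n20.pre = 22  [terminal]
42. n21.idx = false  [terminal]
43. n22.off = -7  [terminal]
44. n19.ok = 20  [(if h.idx then c.off else C.mk) + 1]
45. n19.lim = 20  [C.sig * 2 - 8]
46. n23.env = 8  [C.lim - 12]
47. n23.cnt = false  [C.lim > 20]
48. n24.idx = false  [terminal]
49. n25.idx = false  [terminal]
50. n26.tag = -4  [terminal]
51. n23.tag = 20  [(if h₀.idx then B.env else g.tag) + 24]
52. n18.wid = 26  [C.ok * 3 - 34]
53. n18.hot = "rv"  ["rv"]
54. n12.ok = 13  [C₀.mk - 17]
55. n12.lim = 10  [C₁.ok * -2 + 52]
56. n1.off = -3  [C₁.lim + C₀.ok - 19]
57. n1.idx = "qu"  ["qu"]
58. n27.hot = "vq"  [terminal]
59. n0.off = 6  [S₁.off + 9]
60. n0.idx = "quz"  [S₁.idx ++ "z"]

20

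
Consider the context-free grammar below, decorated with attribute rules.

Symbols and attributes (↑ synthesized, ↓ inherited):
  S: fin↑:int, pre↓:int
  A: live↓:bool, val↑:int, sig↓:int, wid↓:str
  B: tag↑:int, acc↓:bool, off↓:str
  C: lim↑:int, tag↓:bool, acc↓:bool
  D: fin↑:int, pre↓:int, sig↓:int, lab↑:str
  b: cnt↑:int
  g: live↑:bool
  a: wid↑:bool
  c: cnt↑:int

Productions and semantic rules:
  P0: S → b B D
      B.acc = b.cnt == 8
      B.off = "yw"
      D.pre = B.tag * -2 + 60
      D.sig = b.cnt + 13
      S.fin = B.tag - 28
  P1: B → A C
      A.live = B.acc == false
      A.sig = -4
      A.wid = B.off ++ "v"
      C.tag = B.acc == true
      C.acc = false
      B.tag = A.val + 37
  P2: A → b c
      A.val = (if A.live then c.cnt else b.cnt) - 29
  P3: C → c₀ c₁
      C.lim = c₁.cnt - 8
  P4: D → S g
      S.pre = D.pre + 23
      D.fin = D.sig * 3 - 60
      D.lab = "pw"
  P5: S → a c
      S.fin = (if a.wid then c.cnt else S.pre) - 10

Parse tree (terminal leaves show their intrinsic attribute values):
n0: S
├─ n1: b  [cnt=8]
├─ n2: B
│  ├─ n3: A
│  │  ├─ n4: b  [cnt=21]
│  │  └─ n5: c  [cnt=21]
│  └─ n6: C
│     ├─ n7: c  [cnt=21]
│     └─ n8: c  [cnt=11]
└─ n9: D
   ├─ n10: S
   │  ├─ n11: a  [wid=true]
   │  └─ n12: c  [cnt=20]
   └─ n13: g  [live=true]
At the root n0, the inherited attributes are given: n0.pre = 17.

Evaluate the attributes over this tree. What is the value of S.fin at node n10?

10

1. n0.pre = 17  [given at root]
2. n1.cnt = 8  [terminal]
3. n2.acc = true  [b.cnt == 8]
4. n2.off = "yw"  ["yw"]
5. n3.live = false  [B.acc == false]
6. n3.sig = -4  [-4]
7. n3.wid = "ywv"  [B.off ++ "v"]
8. n4.cnt = 21  [terminal]
9. n5.cnt = 21  [terminal]
10. n3.val = -8  [(if A.live then c.cnt else b.cnt) - 29]
11. n6.tag = true  [B.acc == true]
12. n6.acc = false  [false]
13. n7.cnt = 21  [terminal]
14. n8.cnt = 11  [terminal]
15. n6.lim = 3  [c₁.cnt - 8]
16. n2.tag = 29  [A.val + 37]
17. n9.pre = 2  [B.tag * -2 + 60]
18. n9.sig = 21  [b.cnt + 13]
19. n10.pre = 25  [D.pre + 23]
20. n11.wid = true  [terminal]
21. n12.cnt = 20  [terminal]
22. n10.fin = 10  [(if a.wid then c.cnt else S.pre) - 10]
23. n13.live = true  [terminal]
24. n9.fin = 3  [D.sig * 3 - 60]
25. n9.lab = "pw"  ["pw"]
26. n0.fin = 1  [B.tag - 28]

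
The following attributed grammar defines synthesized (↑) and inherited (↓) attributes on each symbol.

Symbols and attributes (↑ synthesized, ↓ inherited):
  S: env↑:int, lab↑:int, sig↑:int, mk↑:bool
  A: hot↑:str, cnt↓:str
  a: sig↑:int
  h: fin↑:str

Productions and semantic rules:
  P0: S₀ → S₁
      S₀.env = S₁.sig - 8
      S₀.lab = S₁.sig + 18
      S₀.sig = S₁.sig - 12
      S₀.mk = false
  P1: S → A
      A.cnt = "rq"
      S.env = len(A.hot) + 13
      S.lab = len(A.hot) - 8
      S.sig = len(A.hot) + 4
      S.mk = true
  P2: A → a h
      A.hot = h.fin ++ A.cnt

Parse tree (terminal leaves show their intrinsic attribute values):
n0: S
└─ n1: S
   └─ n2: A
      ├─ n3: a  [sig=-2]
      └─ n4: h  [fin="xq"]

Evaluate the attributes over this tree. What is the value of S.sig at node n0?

-4

1. n2.cnt = "rq"  ["rq"]
2. n3.sig = -2  [terminal]
3. n4.fin = "xq"  [terminal]
4. n2.hot = "xqrq"  [h.fin ++ A.cnt]
5. n1.env = 17  [len(A.hot) + 13]
6. n1.lab = -4  [len(A.hot) - 8]
7. n1.sig = 8  [len(A.hot) + 4]
8. n1.mk = true  [true]
9. n0.env = 0  [S₁.sig - 8]
10. n0.lab = 26  [S₁.sig + 18]
11. n0.sig = -4  [S₁.sig - 12]
12. n0.mk = false  [false]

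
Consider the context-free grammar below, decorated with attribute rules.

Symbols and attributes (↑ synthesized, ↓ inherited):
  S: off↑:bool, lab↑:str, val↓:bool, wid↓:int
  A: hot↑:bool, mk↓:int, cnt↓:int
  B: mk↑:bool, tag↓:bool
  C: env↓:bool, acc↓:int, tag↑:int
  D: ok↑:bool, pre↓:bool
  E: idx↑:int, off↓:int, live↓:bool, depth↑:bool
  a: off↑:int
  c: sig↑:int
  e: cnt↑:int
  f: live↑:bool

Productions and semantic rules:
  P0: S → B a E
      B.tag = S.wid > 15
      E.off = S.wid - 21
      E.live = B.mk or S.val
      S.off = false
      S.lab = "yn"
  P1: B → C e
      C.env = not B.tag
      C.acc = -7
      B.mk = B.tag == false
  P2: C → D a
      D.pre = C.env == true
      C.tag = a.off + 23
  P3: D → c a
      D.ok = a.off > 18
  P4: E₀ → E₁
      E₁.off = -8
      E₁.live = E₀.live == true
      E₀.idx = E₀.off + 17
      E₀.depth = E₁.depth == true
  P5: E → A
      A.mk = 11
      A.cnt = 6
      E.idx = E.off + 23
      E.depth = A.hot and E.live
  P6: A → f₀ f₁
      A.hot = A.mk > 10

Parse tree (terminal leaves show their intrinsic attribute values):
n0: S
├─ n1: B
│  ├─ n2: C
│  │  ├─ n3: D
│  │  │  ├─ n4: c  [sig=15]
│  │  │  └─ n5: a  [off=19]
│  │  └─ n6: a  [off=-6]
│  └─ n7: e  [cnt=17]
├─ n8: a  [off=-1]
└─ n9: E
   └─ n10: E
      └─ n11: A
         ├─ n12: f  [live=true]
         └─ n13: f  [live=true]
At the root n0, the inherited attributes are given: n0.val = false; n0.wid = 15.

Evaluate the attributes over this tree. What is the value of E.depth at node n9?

1. n0.val = false  [given at root]
2. n0.wid = 15  [given at root]
3. n1.tag = false  [S.wid > 15]
4. n2.env = true  [not B.tag]
5. n2.acc = -7  [-7]
6. n3.pre = true  [C.env == true]
7. n4.sig = 15  [terminal]
8. n5.off = 19  [terminal]
9. n3.ok = true  [a.off > 18]
10. n6.off = -6  [terminal]
11. n2.tag = 17  [a.off + 23]
12. n7.cnt = 17  [terminal]
13. n1.mk = true  [B.tag == false]
14. n8.off = -1  [terminal]
15. n9.off = -6  [S.wid - 21]
16. n9.live = true  [B.mk or S.val]
17. n10.off = -8  [-8]
18. n10.live = true  [E₀.live == true]
19. n11.mk = 11  [11]
20. n11.cnt = 6  [6]
21. n12.live = true  [terminal]
22. n13.live = true  [terminal]
23. n11.hot = true  [A.mk > 10]
24. n10.idx = 15  [E.off + 23]
25. n10.depth = true  [A.hot and E.live]
26. n9.idx = 11  [E₀.off + 17]
27. n9.depth = true  [E₁.depth == true]
28. n0.off = false  [false]
29. n0.lab = "yn"  ["yn"]

true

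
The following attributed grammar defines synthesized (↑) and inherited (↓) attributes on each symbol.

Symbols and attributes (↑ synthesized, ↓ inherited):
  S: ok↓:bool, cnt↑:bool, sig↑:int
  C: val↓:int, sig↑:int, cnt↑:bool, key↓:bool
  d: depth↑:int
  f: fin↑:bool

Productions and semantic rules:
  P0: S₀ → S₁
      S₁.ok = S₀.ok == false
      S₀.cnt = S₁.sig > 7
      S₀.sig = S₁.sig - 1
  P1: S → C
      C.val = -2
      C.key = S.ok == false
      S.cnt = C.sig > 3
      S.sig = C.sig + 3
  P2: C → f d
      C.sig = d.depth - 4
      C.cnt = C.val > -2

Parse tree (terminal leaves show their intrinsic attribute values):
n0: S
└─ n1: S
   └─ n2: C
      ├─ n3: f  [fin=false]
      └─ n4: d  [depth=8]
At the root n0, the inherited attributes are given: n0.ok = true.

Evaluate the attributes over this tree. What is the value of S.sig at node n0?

1. n0.ok = true  [given at root]
2. n1.ok = false  [S₀.ok == false]
3. n2.val = -2  [-2]
4. n2.key = true  [S.ok == false]
5. n3.fin = false  [terminal]
6. n4.depth = 8  [terminal]
7. n2.sig = 4  [d.depth - 4]
8. n2.cnt = false  [C.val > -2]
9. n1.cnt = true  [C.sig > 3]
10. n1.sig = 7  [C.sig + 3]
11. n0.cnt = false  [S₁.sig > 7]
12. n0.sig = 6  [S₁.sig - 1]

6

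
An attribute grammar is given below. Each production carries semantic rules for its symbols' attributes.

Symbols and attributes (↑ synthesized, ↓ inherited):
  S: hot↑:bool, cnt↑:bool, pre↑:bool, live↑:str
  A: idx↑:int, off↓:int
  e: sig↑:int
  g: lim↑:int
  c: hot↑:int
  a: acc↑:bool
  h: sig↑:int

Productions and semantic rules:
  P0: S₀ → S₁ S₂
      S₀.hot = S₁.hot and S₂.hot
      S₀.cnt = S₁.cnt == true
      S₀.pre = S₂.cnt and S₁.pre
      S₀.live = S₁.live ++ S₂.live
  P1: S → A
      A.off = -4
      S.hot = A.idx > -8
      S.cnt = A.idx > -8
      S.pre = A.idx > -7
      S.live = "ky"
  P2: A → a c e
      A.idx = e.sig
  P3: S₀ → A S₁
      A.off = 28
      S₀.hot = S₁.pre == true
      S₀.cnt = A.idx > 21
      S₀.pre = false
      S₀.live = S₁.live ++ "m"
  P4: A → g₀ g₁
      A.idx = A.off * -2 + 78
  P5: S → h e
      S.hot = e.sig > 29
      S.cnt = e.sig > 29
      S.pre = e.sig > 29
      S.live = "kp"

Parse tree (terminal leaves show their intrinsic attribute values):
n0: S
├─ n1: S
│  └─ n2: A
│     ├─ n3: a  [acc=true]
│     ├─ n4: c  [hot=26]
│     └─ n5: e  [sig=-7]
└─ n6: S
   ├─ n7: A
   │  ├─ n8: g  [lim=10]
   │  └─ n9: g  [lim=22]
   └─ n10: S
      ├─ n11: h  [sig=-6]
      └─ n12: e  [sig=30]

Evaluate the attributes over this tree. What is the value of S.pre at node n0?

1. n2.off = -4  [-4]
2. n3.acc = true  [terminal]
3. n4.hot = 26  [terminal]
4. n5.sig = -7  [terminal]
5. n2.idx = -7  [e.sig]
6. n1.hot = true  [A.idx > -8]
7. n1.cnt = true  [A.idx > -8]
8. n1.pre = false  [A.idx > -7]
9. n1.live = "ky"  ["ky"]
10. n7.off = 28  [28]
11. n8.lim = 10  [terminal]
12. n9.lim = 22  [terminal]
13. n7.idx = 22  [A.off * -2 + 78]
14. n11.sig = -6  [terminal]
15. n12.sig = 30  [terminal]
16. n10.hot = true  [e.sig > 29]
17. n10.cnt = true  [e.sig > 29]
18. n10.pre = true  [e.sig > 29]
19. n10.live = "kp"  ["kp"]
20. n6.hot = true  [S₁.pre == true]
21. n6.cnt = true  [A.idx > 21]
22. n6.pre = false  [false]
23. n6.live = "kpm"  [S₁.live ++ "m"]
24. n0.hot = true  [S₁.hot and S₂.hot]
25. n0.cnt = true  [S₁.cnt == true]
26. n0.pre = false  [S₂.cnt and S₁.pre]
27. n0.live = "kykpm"  [S₁.live ++ S₂.live]

false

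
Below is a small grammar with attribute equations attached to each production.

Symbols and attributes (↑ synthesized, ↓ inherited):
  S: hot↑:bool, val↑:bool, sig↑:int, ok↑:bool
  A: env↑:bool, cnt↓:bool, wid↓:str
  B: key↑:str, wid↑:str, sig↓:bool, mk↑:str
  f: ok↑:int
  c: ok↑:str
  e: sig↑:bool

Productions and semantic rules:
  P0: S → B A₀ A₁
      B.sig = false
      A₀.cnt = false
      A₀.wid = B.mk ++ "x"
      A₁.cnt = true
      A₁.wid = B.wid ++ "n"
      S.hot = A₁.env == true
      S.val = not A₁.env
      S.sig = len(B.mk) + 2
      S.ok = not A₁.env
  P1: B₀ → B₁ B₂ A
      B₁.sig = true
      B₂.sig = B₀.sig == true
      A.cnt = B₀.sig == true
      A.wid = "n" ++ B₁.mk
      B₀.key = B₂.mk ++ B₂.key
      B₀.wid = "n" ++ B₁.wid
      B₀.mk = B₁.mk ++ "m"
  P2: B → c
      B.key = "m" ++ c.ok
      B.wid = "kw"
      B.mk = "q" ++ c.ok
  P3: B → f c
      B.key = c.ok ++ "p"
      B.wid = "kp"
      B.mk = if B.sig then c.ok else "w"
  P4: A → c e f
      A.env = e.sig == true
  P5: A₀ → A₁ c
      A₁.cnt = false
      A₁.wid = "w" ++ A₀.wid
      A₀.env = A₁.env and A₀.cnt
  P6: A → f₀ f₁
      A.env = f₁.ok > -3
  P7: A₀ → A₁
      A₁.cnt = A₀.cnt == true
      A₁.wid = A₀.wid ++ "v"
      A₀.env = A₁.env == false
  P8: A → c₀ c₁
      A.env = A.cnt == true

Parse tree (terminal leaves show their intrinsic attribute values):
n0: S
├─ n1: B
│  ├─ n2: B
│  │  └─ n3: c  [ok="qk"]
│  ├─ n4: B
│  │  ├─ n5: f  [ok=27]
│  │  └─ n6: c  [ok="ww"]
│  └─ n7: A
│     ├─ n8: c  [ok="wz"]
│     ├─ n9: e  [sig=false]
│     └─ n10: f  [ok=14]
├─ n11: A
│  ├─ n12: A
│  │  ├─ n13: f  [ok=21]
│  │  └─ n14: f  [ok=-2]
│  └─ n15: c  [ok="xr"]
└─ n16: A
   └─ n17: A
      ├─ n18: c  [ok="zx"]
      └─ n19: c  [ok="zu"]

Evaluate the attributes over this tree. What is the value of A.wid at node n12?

"wqqkmx"

1. n1.sig = false  [false]
2. n2.sig = true  [true]
3. n3.ok = "qk"  [terminal]
4. n2.key = "mqk"  ["m" ++ c.ok]
5. n2.wid = "kw"  ["kw"]
6. n2.mk = "qqk"  ["q" ++ c.ok]
7. n4.sig = false  [B₀.sig == true]
8. n5.ok = 27  [terminal]
9. n6.ok = "ww"  [terminal]
10. n4.key = "wwp"  [c.ok ++ "p"]
11. n4.wid = "kp"  ["kp"]
12. n4.mk = "w"  [if B.sig then c.ok else "w"]
13. n7.cnt = false  [B₀.sig == true]
14. n7.wid = "nqqk"  ["n" ++ B₁.mk]
15. n8.ok = "wz"  [terminal]
16. n9.sig = false  [terminal]
17. n10.ok = 14  [terminal]
18. n7.env = false  [e.sig == true]
19. n1.key = "wwwp"  [B₂.mk ++ B₂.key]
20. n1.wid = "nkw"  ["n" ++ B₁.wid]
21. n1.mk = "qqkm"  [B₁.mk ++ "m"]
22. n11.cnt = false  [false]
23. n11.wid = "qqkmx"  [B.mk ++ "x"]
24. n12.cnt = false  [false]
25. n12.wid = "wqqkmx"  ["w" ++ A₀.wid]
26. n13.ok = 21  [terminal]
27. n14.ok = -2  [terminal]
28. n12.env = true  [f₁.ok > -3]
29. n15.ok = "xr"  [terminal]
30. n11.env = false  [A₁.env and A₀.cnt]
31. n16.cnt = true  [true]
32. n16.wid = "nkwn"  [B.wid ++ "n"]
33. n17.cnt = true  [A₀.cnt == true]
34. n17.wid = "nkwnv"  [A₀.wid ++ "v"]
35. n18.ok = "zx"  [terminal]
36. n19.ok = "zu"  [terminal]
37. n17.env = true  [A.cnt == true]
38. n16.env = false  [A₁.env == false]
39. n0.hot = false  [A₁.env == true]
40. n0.val = true  [not A₁.env]
41. n0.sig = 6  [len(B.mk) + 2]
42. n0.ok = true  [not A₁.env]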